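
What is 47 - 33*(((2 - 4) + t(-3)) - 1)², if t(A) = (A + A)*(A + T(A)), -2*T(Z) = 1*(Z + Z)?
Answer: -250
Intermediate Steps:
T(Z) = -Z (T(Z) = -(Z + Z)/2 = -2*Z/2 = -Z)
t(A) = 0 (t(A) = (A + A)*(A - A) = (2*A)*0 = 0)
47 - 33*(((2 - 4) + t(-3)) - 1)² = 47 - 33*(((2 - 4) + 0) - 1)² = 47 - 33*((-2 + 0) - 1)² = 47 - 33*(-2 - 1)² = 47 - 33*(-3)² = 47 - 33*9 = 47 - 297 = -250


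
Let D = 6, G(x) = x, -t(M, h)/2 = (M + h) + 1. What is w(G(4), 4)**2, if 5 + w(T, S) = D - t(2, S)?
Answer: 225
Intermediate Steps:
t(M, h) = -2 - 2*M - 2*h (t(M, h) = -2*((M + h) + 1) = -2*(1 + M + h) = -2 - 2*M - 2*h)
w(T, S) = 7 + 2*S (w(T, S) = -5 + (6 - (-2 - 2*2 - 2*S)) = -5 + (6 - (-2 - 4 - 2*S)) = -5 + (6 - (-6 - 2*S)) = -5 + (6 + (6 + 2*S)) = -5 + (12 + 2*S) = 7 + 2*S)
w(G(4), 4)**2 = (7 + 2*4)**2 = (7 + 8)**2 = 15**2 = 225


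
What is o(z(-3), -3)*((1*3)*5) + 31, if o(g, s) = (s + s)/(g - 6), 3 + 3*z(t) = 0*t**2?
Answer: 307/7 ≈ 43.857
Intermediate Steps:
z(t) = -1 (z(t) = -1 + (0*t**2)/3 = -1 + (1/3)*0 = -1 + 0 = -1)
o(g, s) = 2*s/(-6 + g) (o(g, s) = (2*s)/(-6 + g) = 2*s/(-6 + g))
o(z(-3), -3)*((1*3)*5) + 31 = (2*(-3)/(-6 - 1))*((1*3)*5) + 31 = (2*(-3)/(-7))*(3*5) + 31 = (2*(-3)*(-1/7))*15 + 31 = (6/7)*15 + 31 = 90/7 + 31 = 307/7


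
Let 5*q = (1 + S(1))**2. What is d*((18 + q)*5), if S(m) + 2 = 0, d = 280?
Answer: 25480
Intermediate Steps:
S(m) = -2 (S(m) = -2 + 0 = -2)
q = 1/5 (q = (1 - 2)**2/5 = (1/5)*(-1)**2 = (1/5)*1 = 1/5 ≈ 0.20000)
d*((18 + q)*5) = 280*((18 + 1/5)*5) = 280*((91/5)*5) = 280*91 = 25480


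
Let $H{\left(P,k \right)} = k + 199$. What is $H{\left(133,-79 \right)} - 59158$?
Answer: $-59038$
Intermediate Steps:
$H{\left(P,k \right)} = 199 + k$
$H{\left(133,-79 \right)} - 59158 = \left(199 - 79\right) - 59158 = 120 - 59158 = -59038$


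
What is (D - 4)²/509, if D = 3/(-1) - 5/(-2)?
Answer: 81/2036 ≈ 0.039784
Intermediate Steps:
D = -½ (D = 3*(-1) - 5*(-½) = -3 + 5/2 = -½ ≈ -0.50000)
(D - 4)²/509 = (-½ - 4)²/509 = (-9/2)²*(1/509) = (81/4)*(1/509) = 81/2036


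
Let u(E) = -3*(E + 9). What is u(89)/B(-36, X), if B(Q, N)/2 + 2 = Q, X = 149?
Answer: 147/38 ≈ 3.8684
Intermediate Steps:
B(Q, N) = -4 + 2*Q
u(E) = -27 - 3*E (u(E) = -3*(9 + E) = -27 - 3*E)
u(89)/B(-36, X) = (-27 - 3*89)/(-4 + 2*(-36)) = (-27 - 267)/(-4 - 72) = -294/(-76) = -294*(-1/76) = 147/38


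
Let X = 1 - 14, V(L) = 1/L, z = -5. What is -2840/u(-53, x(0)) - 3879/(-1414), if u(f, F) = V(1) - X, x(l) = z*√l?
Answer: -40423/202 ≈ -200.11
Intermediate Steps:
V(L) = 1/L
X = -13
x(l) = -5*√l
u(f, F) = 14 (u(f, F) = 1/1 - 1*(-13) = 1 + 13 = 14)
-2840/u(-53, x(0)) - 3879/(-1414) = -2840/14 - 3879/(-1414) = -2840*1/14 - 3879*(-1/1414) = -1420/7 + 3879/1414 = -40423/202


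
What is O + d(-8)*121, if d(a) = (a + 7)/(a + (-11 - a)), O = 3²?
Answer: 20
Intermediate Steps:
O = 9
d(a) = -7/11 - a/11 (d(a) = (7 + a)/(-11) = (7 + a)*(-1/11) = -7/11 - a/11)
O + d(-8)*121 = 9 + (-7/11 - 1/11*(-8))*121 = 9 + (-7/11 + 8/11)*121 = 9 + (1/11)*121 = 9 + 11 = 20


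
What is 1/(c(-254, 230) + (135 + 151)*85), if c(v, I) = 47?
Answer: 1/24357 ≈ 4.1056e-5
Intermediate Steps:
1/(c(-254, 230) + (135 + 151)*85) = 1/(47 + (135 + 151)*85) = 1/(47 + 286*85) = 1/(47 + 24310) = 1/24357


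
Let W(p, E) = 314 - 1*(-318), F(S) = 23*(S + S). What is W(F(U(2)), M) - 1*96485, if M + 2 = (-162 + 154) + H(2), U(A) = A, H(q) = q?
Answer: -95853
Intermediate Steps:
F(S) = 46*S (F(S) = 23*(2*S) = 46*S)
M = -8 (M = -2 + ((-162 + 154) + 2) = -2 + (-8 + 2) = -2 - 6 = -8)
W(p, E) = 632 (W(p, E) = 314 + 318 = 632)
W(F(U(2)), M) - 1*96485 = 632 - 1*96485 = 632 - 96485 = -95853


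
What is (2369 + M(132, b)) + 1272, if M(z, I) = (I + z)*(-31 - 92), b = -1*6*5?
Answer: -8905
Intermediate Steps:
b = -30 (b = -6*5 = -30)
M(z, I) = -123*I - 123*z (M(z, I) = (I + z)*(-123) = -123*I - 123*z)
(2369 + M(132, b)) + 1272 = (2369 + (-123*(-30) - 123*132)) + 1272 = (2369 + (3690 - 16236)) + 1272 = (2369 - 12546) + 1272 = -10177 + 1272 = -8905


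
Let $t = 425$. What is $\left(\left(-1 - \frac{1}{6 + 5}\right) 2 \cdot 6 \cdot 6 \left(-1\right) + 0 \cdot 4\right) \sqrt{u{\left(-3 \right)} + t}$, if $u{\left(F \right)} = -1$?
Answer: $\frac{1728 \sqrt{106}}{11} \approx 1617.3$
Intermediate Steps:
$\left(\left(-1 - \frac{1}{6 + 5}\right) 2 \cdot 6 \cdot 6 \left(-1\right) + 0 \cdot 4\right) \sqrt{u{\left(-3 \right)} + t} = \left(\left(-1 - \frac{1}{6 + 5}\right) 2 \cdot 6 \cdot 6 \left(-1\right) + 0 \cdot 4\right) \sqrt{-1 + 425} = \left(\left(-1 - \frac{1}{11}\right) 12 \left(-6\right) + 0\right) \sqrt{424} = \left(\left(-1 - \frac{1}{11}\right) 12 \left(-6\right) + 0\right) 2 \sqrt{106} = \left(\left(- \frac{12}{11}\right) 12 \left(-6\right) + 0\right) 2 \sqrt{106} = \left(\left(- \frac{144}{11}\right) \left(-6\right) + 0\right) 2 \sqrt{106} = \left(\frac{864}{11} + 0\right) 2 \sqrt{106} = \frac{864 \cdot 2 \sqrt{106}}{11} = \frac{1728 \sqrt{106}}{11}$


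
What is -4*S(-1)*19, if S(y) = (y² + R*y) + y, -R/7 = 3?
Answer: -1596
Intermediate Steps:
R = -21 (R = -7*3 = -21)
S(y) = y² - 20*y (S(y) = (y² - 21*y) + y = y² - 20*y)
-4*S(-1)*19 = -(-4)*(-20 - 1)*19 = -(-4)*(-21)*19 = -4*21*19 = -84*19 = -1596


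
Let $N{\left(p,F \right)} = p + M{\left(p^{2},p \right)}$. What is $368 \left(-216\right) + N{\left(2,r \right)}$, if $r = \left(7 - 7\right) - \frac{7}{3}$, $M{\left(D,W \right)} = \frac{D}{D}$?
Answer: $-79485$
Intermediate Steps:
$M{\left(D,W \right)} = 1$
$r = - \frac{7}{3}$ ($r = 0 - \frac{7}{3} = - \frac{7}{3} \approx -2.3333$)
$N{\left(p,F \right)} = 1 + p$ ($N{\left(p,F \right)} = p + 1 = 1 + p$)
$368 \left(-216\right) + N{\left(2,r \right)} = 368 \left(-216\right) + \left(1 + 2\right) = -79488 + 3 = -79485$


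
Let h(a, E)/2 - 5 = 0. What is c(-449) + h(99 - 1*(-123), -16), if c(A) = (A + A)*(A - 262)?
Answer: 638488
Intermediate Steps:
h(a, E) = 10 (h(a, E) = 10 + 2*0 = 10 + 0 = 10)
c(A) = 2*A*(-262 + A) (c(A) = (2*A)*(-262 + A) = 2*A*(-262 + A))
c(-449) + h(99 - 1*(-123), -16) = 2*(-449)*(-262 - 449) + 10 = 2*(-449)*(-711) + 10 = 638478 + 10 = 638488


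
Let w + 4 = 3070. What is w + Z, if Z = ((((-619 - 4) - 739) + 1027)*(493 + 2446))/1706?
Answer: 4246031/1706 ≈ 2488.9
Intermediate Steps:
w = 3066 (w = -4 + 3070 = 3066)
Z = -984565/1706 (Z = (((-623 - 739) + 1027)*2939)*(1/1706) = ((-1362 + 1027)*2939)*(1/1706) = -335*2939*(1/1706) = -984565*1/1706 = -984565/1706 ≈ -577.12)
w + Z = 3066 - 984565/1706 = 4246031/1706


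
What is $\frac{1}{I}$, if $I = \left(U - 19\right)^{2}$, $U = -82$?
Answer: $\frac{1}{10201} \approx 9.803 \cdot 10^{-5}$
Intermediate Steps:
$I = 10201$ ($I = \left(-82 - 19\right)^{2} = \left(-101\right)^{2} = 10201$)
$\frac{1}{I} = \frac{1}{10201}$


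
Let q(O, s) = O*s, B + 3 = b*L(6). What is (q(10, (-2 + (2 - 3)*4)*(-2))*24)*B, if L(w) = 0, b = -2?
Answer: -8640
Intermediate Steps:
B = -3 (B = -3 - 2*0 = -3 + 0 = -3)
(q(10, (-2 + (2 - 3)*4)*(-2))*24)*B = ((10*((-2 + (2 - 3)*4)*(-2)))*24)*(-3) = ((10*((-2 - 1*4)*(-2)))*24)*(-3) = ((10*((-2 - 4)*(-2)))*24)*(-3) = ((10*(-6*(-2)))*24)*(-3) = ((10*12)*24)*(-3) = (120*24)*(-3) = 2880*(-3) = -8640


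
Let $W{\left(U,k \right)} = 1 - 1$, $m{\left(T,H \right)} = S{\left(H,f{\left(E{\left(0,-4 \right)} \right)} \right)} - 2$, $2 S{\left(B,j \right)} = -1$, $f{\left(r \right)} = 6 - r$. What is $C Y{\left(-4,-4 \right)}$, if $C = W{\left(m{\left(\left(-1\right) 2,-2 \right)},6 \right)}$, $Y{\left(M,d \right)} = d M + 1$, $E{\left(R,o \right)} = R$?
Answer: $0$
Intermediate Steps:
$S{\left(B,j \right)} = - \frac{1}{2}$ ($S{\left(B,j \right)} = \frac{1}{2} \left(-1\right) = - \frac{1}{2}$)
$Y{\left(M,d \right)} = 1 + M d$ ($Y{\left(M,d \right)} = M d + 1 = 1 + M d$)
$m{\left(T,H \right)} = - \frac{5}{2}$ ($m{\left(T,H \right)} = - \frac{1}{2} - 2 = - \frac{5}{2}$)
$W{\left(U,k \right)} = 0$ ($W{\left(U,k \right)} = 1 - 1 = 0$)
$C = 0$
$C Y{\left(-4,-4 \right)} = 0 \left(1 - -16\right) = 0 \left(1 + 16\right) = 0 \cdot 17 = 0$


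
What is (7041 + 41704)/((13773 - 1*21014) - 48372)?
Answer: -48745/55613 ≈ -0.87650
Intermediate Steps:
(7041 + 41704)/((13773 - 1*21014) - 48372) = 48745/((13773 - 21014) - 48372) = 48745/(-7241 - 48372) = 48745/(-55613) = 48745*(-1/55613) = -48745/55613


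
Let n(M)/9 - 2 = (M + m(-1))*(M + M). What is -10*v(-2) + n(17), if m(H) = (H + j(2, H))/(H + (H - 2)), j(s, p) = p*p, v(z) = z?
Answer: 5240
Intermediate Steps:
j(s, p) = p**2
m(H) = (H + H**2)/(-2 + 2*H) (m(H) = (H + H**2)/(H + (H - 2)) = (H + H**2)/(H + (-2 + H)) = (H + H**2)/(-2 + 2*H))
n(M) = 18 + 18*M**2 (n(M) = 18 + 9*((M + (1/2)*(-1)*(1 - 1)/(-1 - 1))*(M + M)) = 18 + 9*((M + (1/2)*(-1)*0/(-2))*(2*M)) = 18 + 9*((M + (1/2)*(-1)*(-1/2)*0)*(2*M)) = 18 + 9*((M + 0)*(2*M)) = 18 + 9*(M*(2*M)) = 18 + 9*(2*M**2) = 18 + 18*M**2)
-10*v(-2) + n(17) = -10*(-2) + (18 + 18*17**2) = 20 + (18 + 18*289) = 20 + (18 + 5202) = 20 + 5220 = 5240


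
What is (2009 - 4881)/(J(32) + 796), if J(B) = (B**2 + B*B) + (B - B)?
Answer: -718/711 ≈ -1.0098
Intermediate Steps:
J(B) = 2*B**2 (J(B) = (B**2 + B**2) + 0 = 2*B**2 + 0 = 2*B**2)
(2009 - 4881)/(J(32) + 796) = (2009 - 4881)/(2*32**2 + 796) = -2872/(2*1024 + 796) = -2872/(2048 + 796) = -2872/2844 = -2872*1/2844 = -718/711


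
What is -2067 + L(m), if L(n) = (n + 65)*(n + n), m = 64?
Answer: 14445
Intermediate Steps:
L(n) = 2*n*(65 + n) (L(n) = (65 + n)*(2*n) = 2*n*(65 + n))
-2067 + L(m) = -2067 + 2*64*(65 + 64) = -2067 + 2*64*129 = -2067 + 16512 = 14445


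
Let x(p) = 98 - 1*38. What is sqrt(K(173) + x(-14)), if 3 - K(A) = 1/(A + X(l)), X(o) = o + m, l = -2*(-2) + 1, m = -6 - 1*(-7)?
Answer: 2*sqrt(504601)/179 ≈ 7.9369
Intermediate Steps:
x(p) = 60 (x(p) = 98 - 38 = 60)
m = 1 (m = -6 + 7 = 1)
l = 5 (l = 4 + 1 = 5)
X(o) = 1 + o (X(o) = o + 1 = 1 + o)
K(A) = 3 - 1/(6 + A) (K(A) = 3 - 1/(A + (1 + 5)) = 3 - 1/(A + 6) = 3 - 1/(6 + A))
sqrt(K(173) + x(-14)) = sqrt((17 + 3*173)/(6 + 173) + 60) = sqrt((17 + 519)/179 + 60) = sqrt((1/179)*536 + 60) = sqrt(536/179 + 60) = sqrt(11276/179) = 2*sqrt(504601)/179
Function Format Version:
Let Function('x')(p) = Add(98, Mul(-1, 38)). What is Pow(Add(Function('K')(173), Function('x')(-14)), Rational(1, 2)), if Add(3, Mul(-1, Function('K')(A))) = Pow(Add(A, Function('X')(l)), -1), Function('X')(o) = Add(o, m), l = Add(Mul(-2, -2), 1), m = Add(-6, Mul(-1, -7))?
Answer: Mul(Rational(2, 179), Pow(504601, Rational(1, 2))) ≈ 7.9369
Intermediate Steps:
Function('x')(p) = 60 (Function('x')(p) = Add(98, -38) = 60)
m = 1 (m = Add(-6, 7) = 1)
l = 5 (l = Add(4, 1) = 5)
Function('X')(o) = Add(1, o) (Function('X')(o) = Add(o, 1) = Add(1, o))
Function('K')(A) = Add(3, Mul(-1, Pow(Add(6, A), -1))) (Function('K')(A) = Add(3, Mul(-1, Pow(Add(A, Add(1, 5)), -1))) = Add(3, Mul(-1, Pow(Add(A, 6), -1))) = Add(3, Mul(-1, Pow(Add(6, A), -1))))
Pow(Add(Function('K')(173), Function('x')(-14)), Rational(1, 2)) = Pow(Add(Mul(Pow(Add(6, 173), -1), Add(17, Mul(3, 173))), 60), Rational(1, 2)) = Pow(Add(Mul(Pow(179, -1), Add(17, 519)), 60), Rational(1, 2)) = Pow(Add(Mul(Rational(1, 179), 536), 60), Rational(1, 2)) = Pow(Add(Rational(536, 179), 60), Rational(1, 2)) = Pow(Rational(11276, 179), Rational(1, 2)) = Mul(Rational(2, 179), Pow(504601, Rational(1, 2)))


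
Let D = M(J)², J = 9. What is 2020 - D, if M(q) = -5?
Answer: 1995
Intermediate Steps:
D = 25 (D = (-5)² = 25)
2020 - D = 2020 - 1*25 = 2020 - 25 = 1995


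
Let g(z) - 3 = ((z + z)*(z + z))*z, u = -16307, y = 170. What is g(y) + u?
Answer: 19635696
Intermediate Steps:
g(z) = 3 + 4*z³ (g(z) = 3 + ((z + z)*(z + z))*z = 3 + ((2*z)*(2*z))*z = 3 + (4*z²)*z = 3 + 4*z³)
g(y) + u = (3 + 4*170³) - 16307 = (3 + 4*4913000) - 16307 = (3 + 19652000) - 16307 = 19652003 - 16307 = 19635696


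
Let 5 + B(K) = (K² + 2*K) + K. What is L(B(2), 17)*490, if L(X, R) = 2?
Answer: 980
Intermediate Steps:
B(K) = -5 + K² + 3*K (B(K) = -5 + ((K² + 2*K) + K) = -5 + (K² + 3*K) = -5 + K² + 3*K)
L(B(2), 17)*490 = 2*490 = 980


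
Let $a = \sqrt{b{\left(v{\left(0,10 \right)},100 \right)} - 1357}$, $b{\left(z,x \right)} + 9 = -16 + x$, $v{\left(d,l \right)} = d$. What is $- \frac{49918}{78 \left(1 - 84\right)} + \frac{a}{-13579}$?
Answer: $\frac{24959}{3237} - \frac{i \sqrt{1282}}{13579} \approx 7.7105 - 0.0026368 i$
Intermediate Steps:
$b{\left(z,x \right)} = -25 + x$ ($b{\left(z,x \right)} = -9 + \left(-16 + x\right) = -25 + x$)
$a = i \sqrt{1282}$ ($a = \sqrt{\left(-25 + 100\right) - 1357} = \sqrt{75 - 1357} = \sqrt{-1282} = i \sqrt{1282} \approx 35.805 i$)
$- \frac{49918}{78 \left(1 - 84\right)} + \frac{a}{-13579} = - \frac{49918}{78 \left(1 - 84\right)} + \frac{i \sqrt{1282}}{-13579} = - \frac{49918}{78 \left(-83\right)} + i \sqrt{1282} \left(- \frac{1}{13579}\right) = - \frac{49918}{-6474} - \frac{i \sqrt{1282}}{13579} = \left(-49918\right) \left(- \frac{1}{6474}\right) - \frac{i \sqrt{1282}}{13579} = \frac{24959}{3237} - \frac{i \sqrt{1282}}{13579}$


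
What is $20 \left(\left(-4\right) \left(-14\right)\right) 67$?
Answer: $75040$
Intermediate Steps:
$20 \left(\left(-4\right) \left(-14\right)\right) 67 = 20 \cdot 56 \cdot 67 = 1120 \cdot 67 = 75040$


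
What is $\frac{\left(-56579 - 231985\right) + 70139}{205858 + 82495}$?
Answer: $- \frac{218425}{288353} \approx -0.75749$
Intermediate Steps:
$\frac{\left(-56579 - 231985\right) + 70139}{205858 + 82495} = \frac{-288564 + 70139}{288353} = \left(-218425\right) \frac{1}{288353} = - \frac{218425}{288353}$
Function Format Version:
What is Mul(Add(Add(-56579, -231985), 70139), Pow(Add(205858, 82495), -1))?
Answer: Rational(-218425, 288353) ≈ -0.75749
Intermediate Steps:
Mul(Add(Add(-56579, -231985), 70139), Pow(Add(205858, 82495), -1)) = Mul(Add(-288564, 70139), Pow(288353, -1)) = Mul(-218425, Rational(1, 288353)) = Rational(-218425, 288353)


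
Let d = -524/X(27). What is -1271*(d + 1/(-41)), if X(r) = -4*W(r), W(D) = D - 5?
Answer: -165819/22 ≈ -7537.2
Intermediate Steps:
W(D) = -5 + D
X(r) = 20 - 4*r (X(r) = -4*(-5 + r) = 20 - 4*r)
d = 131/22 (d = -524/(20 - 4*27) = -524/(20 - 108) = -524/(-88) = -524*(-1/88) = 131/22 ≈ 5.9545)
-1271*(d + 1/(-41)) = -1271*(131/22 + 1/(-41)) = -1271*(131/22 - 1/41) = -1271*5349/902 = -165819/22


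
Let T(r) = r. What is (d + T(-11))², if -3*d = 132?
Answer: 3025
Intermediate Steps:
d = -44 (d = -⅓*132 = -44)
(d + T(-11))² = (-44 - 11)² = (-55)² = 3025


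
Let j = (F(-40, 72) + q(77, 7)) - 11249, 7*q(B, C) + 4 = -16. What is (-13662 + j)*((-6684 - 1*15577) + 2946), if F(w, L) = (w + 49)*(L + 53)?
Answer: 3216372430/7 ≈ 4.5948e+8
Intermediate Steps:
q(B, C) = -20/7 (q(B, C) = -4/7 + (⅐)*(-16) = -4/7 - 16/7 = -20/7)
F(w, L) = (49 + w)*(53 + L)
j = -70888/7 (j = ((2597 + 49*72 + 53*(-40) + 72*(-40)) - 20/7) - 11249 = ((2597 + 3528 - 2120 - 2880) - 20/7) - 11249 = (1125 - 20/7) - 11249 = 7855/7 - 11249 = -70888/7 ≈ -10127.)
(-13662 + j)*((-6684 - 1*15577) + 2946) = (-13662 - 70888/7)*((-6684 - 1*15577) + 2946) = -166522*((-6684 - 15577) + 2946)/7 = -166522*(-22261 + 2946)/7 = -166522/7*(-19315) = 3216372430/7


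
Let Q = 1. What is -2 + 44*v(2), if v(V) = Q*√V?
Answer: -2 + 44*√2 ≈ 60.225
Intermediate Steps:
v(V) = √V (v(V) = 1*√V = √V)
-2 + 44*v(2) = -2 + 44*√2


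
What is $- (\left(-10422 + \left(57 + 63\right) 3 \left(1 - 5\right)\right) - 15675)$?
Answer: $27537$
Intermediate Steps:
$- (\left(-10422 + \left(57 + 63\right) 3 \left(1 - 5\right)\right) - 15675) = - (\left(-10422 + 120 \cdot 3 \left(-4\right)\right) - 15675) = - (\left(-10422 + 120 \left(-12\right)\right) - 15675) = - (\left(-10422 - 1440\right) - 15675) = - (-11862 - 15675) = \left(-1\right) \left(-27537\right) = 27537$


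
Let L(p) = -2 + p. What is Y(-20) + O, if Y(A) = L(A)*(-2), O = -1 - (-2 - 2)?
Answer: 47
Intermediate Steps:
O = 3 (O = -1 - 1*(-4) = -1 + 4 = 3)
Y(A) = 4 - 2*A (Y(A) = (-2 + A)*(-2) = 4 - 2*A)
Y(-20) + O = (4 - 2*(-20)) + 3 = (4 + 40) + 3 = 44 + 3 = 47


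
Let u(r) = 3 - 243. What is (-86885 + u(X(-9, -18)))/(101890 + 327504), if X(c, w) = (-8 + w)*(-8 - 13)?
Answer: -87125/429394 ≈ -0.20290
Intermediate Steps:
X(c, w) = 168 - 21*w (X(c, w) = (-8 + w)*(-21) = 168 - 21*w)
u(r) = -240
(-86885 + u(X(-9, -18)))/(101890 + 327504) = (-86885 - 240)/(101890 + 327504) = -87125/429394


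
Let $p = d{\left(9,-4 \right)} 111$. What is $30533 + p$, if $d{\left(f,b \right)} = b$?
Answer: $30089$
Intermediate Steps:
$p = -444$ ($p = \left(-4\right) 111 = -444$)
$30533 + p = 30533 - 444 = 30089$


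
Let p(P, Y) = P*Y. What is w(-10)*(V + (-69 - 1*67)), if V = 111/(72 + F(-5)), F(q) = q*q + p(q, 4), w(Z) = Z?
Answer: 103610/77 ≈ 1345.6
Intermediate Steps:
F(q) = q² + 4*q (F(q) = q*q + q*4 = q² + 4*q)
V = 111/77 (V = 111/(72 - 5*(4 - 5)) = 111/(72 - 5*(-1)) = 111/(72 + 5) = 111/77 ≈ 1.4416)
w(-10)*(V + (-69 - 1*67)) = -10*(111/77 + (-69 - 1*67)) = -10*(111/77 + (-69 - 67)) = -10*(111/77 - 136) = -10*(-10361/77) = 103610/77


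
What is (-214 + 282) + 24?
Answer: 92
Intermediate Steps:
(-214 + 282) + 24 = 68 + 24 = 92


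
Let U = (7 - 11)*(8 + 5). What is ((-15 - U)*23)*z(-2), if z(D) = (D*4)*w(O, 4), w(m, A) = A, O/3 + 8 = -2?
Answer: -27232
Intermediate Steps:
O = -30 (O = -24 + 3*(-2) = -24 - 6 = -30)
z(D) = 16*D (z(D) = (D*4)*4 = (4*D)*4 = 16*D)
U = -52 (U = -4*13 = -52)
((-15 - U)*23)*z(-2) = ((-15 - 1*(-52))*23)*(16*(-2)) = ((-15 + 52)*23)*(-32) = (37*23)*(-32) = 851*(-32) = -27232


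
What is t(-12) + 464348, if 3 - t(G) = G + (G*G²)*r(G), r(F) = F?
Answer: 443627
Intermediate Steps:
t(G) = 3 - G - G⁴ (t(G) = 3 - (G + (G*G²)*G) = 3 - (G + G³*G) = 3 - (G + G⁴) = 3 + (-G - G⁴) = 3 - G - G⁴)
t(-12) + 464348 = (3 - 1*(-12) - 1*(-12)⁴) + 464348 = (3 + 12 - 1*20736) + 464348 = (3 + 12 - 20736) + 464348 = -20721 + 464348 = 443627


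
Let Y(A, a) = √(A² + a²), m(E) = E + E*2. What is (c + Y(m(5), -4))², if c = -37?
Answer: (37 - √241)² ≈ 461.21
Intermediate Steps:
m(E) = 3*E (m(E) = E + 2*E = 3*E)
(c + Y(m(5), -4))² = (-37 + √((3*5)² + (-4)²))² = (-37 + √(15² + 16))² = (-37 + √(225 + 16))² = (-37 + √241)²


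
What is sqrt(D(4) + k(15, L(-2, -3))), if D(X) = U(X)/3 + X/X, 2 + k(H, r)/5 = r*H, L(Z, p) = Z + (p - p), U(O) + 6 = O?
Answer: I*sqrt(1437)/3 ≈ 12.636*I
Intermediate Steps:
U(O) = -6 + O
L(Z, p) = Z (L(Z, p) = Z + 0 = Z)
k(H, r) = -10 + 5*H*r (k(H, r) = -10 + 5*(r*H) = -10 + 5*(H*r) = -10 + 5*H*r)
D(X) = -1 + X/3 (D(X) = (-6 + X)/3 + X/X = (-6 + X)*(1/3) + 1 = (-2 + X/3) + 1 = -1 + X/3)
sqrt(D(4) + k(15, L(-2, -3))) = sqrt((-1 + (1/3)*4) + (-10 + 5*15*(-2))) = sqrt((-1 + 4/3) + (-10 - 150)) = sqrt(1/3 - 160) = sqrt(-479/3) = I*sqrt(1437)/3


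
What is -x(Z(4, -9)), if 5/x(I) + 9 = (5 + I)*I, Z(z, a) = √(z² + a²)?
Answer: -440/5319 + 25*√97/5319 ≈ -0.036431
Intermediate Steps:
Z(z, a) = √(a² + z²)
x(I) = 5/(-9 + I*(5 + I)) (x(I) = 5/(-9 + (5 + I)*I) = 5/(-9 + I*(5 + I)))
-x(Z(4, -9)) = -5/(-9 + (√((-9)² + 4²))² + 5*√((-9)² + 4²)) = -5/(-9 + (√(81 + 16))² + 5*√(81 + 16)) = -5/(-9 + (√97)² + 5*√97) = -5/(-9 + 97 + 5*√97) = -5/(88 + 5*√97)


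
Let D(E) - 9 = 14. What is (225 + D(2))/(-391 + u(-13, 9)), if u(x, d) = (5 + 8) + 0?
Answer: -124/189 ≈ -0.65609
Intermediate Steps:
u(x, d) = 13 (u(x, d) = 13 + 0 = 13)
D(E) = 23 (D(E) = 9 + 14 = 23)
(225 + D(2))/(-391 + u(-13, 9)) = (225 + 23)/(-391 + 13) = 248/(-378) = 248*(-1/378) = -124/189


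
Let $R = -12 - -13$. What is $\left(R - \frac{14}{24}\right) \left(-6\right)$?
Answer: $- \frac{5}{2} \approx -2.5$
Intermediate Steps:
$R = 1$ ($R = -12 + 13 = 1$)
$\left(R - \frac{14}{24}\right) \left(-6\right) = \left(1 - \frac{14}{24}\right) \left(-6\right) = \left(1 - \frac{7}{12}\right) \left(-6\right) = \frac{5}{12} \left(-6\right) = - \frac{5}{2}$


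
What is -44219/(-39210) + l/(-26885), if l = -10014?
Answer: 316295351/210832170 ≈ 1.5002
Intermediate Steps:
-44219/(-39210) + l/(-26885) = -44219/(-39210) - 10014/(-26885) = -44219*(-1/39210) - 10014*(-1/26885) = 44219/39210 + 10014/26885 = 316295351/210832170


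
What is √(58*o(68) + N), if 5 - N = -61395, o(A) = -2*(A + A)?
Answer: 2*√11406 ≈ 213.60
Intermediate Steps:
o(A) = -4*A
N = 61400 (N = 5 - 1*(-61395) = 5 + 61395 = 61400)
√(58*o(68) + N) = √(58*(-4*68) + 61400) = √(58*(-272) + 61400) = √(-15776 + 61400) = √45624 = 2*√11406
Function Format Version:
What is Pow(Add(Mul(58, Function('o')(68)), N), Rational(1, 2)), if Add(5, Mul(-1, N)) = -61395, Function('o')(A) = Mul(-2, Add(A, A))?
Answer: Mul(2, Pow(11406, Rational(1, 2))) ≈ 213.60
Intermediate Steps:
Function('o')(A) = Mul(-4, A) (Function('o')(A) = Mul(-2, Mul(2, A)) = Mul(-4, A))
N = 61400 (N = Add(5, Mul(-1, -61395)) = Add(5, 61395) = 61400)
Pow(Add(Mul(58, Function('o')(68)), N), Rational(1, 2)) = Pow(Add(Mul(58, Mul(-4, 68)), 61400), Rational(1, 2)) = Pow(Add(Mul(58, -272), 61400), Rational(1, 2)) = Pow(Add(-15776, 61400), Rational(1, 2)) = Pow(45624, Rational(1, 2)) = Mul(2, Pow(11406, Rational(1, 2)))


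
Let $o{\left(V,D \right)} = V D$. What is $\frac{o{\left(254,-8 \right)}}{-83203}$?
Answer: $\frac{2032}{83203} \approx 0.024422$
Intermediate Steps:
$o{\left(V,D \right)} = D V$
$\frac{o{\left(254,-8 \right)}}{-83203} = \frac{\left(-8\right) 254}{-83203} = \left(-2032\right) \left(- \frac{1}{83203}\right) = \frac{2032}{83203}$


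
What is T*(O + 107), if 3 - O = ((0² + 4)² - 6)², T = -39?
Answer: -390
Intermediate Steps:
O = -97 (O = 3 - ((0² + 4)² - 6)² = 3 - ((0 + 4)² - 6)² = 3 - (4² - 6)² = 3 - (16 - 6)² = 3 - 1*10² = 3 - 1*100 = 3 - 100 = -97)
T*(O + 107) = -39*(-97 + 107) = -39*10 = -390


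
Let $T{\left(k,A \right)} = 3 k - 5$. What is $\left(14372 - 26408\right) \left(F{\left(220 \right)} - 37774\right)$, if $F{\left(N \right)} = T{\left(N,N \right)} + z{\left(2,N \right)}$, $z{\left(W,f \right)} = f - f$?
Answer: $446764284$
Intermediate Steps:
$z{\left(W,f \right)} = 0$
$T{\left(k,A \right)} = -5 + 3 k$
$F{\left(N \right)} = -5 + 3 N$ ($F{\left(N \right)} = \left(-5 + 3 N\right) + 0 = -5 + 3 N$)
$\left(14372 - 26408\right) \left(F{\left(220 \right)} - 37774\right) = \left(14372 - 26408\right) \left(\left(-5 + 3 \cdot 220\right) - 37774\right) = - 12036 \left(\left(-5 + 660\right) - 37774\right) = - 12036 \left(655 - 37774\right) = \left(-12036\right) \left(-37119\right) = 446764284$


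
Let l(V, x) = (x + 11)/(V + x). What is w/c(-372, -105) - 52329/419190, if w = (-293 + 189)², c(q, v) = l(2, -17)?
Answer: 3778281757/139730 ≈ 27040.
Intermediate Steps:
l(V, x) = (11 + x)/(V + x)
c(q, v) = ⅖ (c(q, v) = (11 - 17)/(2 - 17) = -6/(-15) = -1/15*(-6) = ⅖)
w = 10816 (w = (-104)² = 10816)
w/c(-372, -105) - 52329/419190 = 10816/(⅖) - 52329/419190 = 10816*(5/2) - 52329*1/419190 = 27040 - 17443/139730 = 3778281757/139730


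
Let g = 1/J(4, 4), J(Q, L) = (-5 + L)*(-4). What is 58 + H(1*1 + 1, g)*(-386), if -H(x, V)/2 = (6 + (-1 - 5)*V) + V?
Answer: 3725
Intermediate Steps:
J(Q, L) = 20 - 4*L
g = ¼ (g = 1/(20 - 4*4) = 1/(20 - 16) = 1/4 = ¼ ≈ 0.25000)
H(x, V) = -12 + 10*V (H(x, V) = -2*((6 + (-1 - 5)*V) + V) = -2*((6 - 6*V) + V) = -2*(6 - 5*V) = -12 + 10*V)
58 + H(1*1 + 1, g)*(-386) = 58 + (-12 + 10*(¼))*(-386) = 58 + (-12 + 5/2)*(-386) = 58 - 19/2*(-386) = 58 + 3667 = 3725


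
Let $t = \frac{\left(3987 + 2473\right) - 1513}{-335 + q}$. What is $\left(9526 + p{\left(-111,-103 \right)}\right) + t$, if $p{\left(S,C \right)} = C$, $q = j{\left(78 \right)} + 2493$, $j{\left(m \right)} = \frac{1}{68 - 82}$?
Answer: $\frac{284747511}{30211} \approx 9425.3$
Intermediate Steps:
$j{\left(m \right)} = - \frac{1}{14}$ ($j{\left(m \right)} = \frac{1}{-14} = - \frac{1}{14}$)
$q = \frac{34901}{14}$ ($q = - \frac{1}{14} + 2493 = \frac{34901}{14} \approx 2492.9$)
$t = \frac{69258}{30211}$ ($t = \frac{\left(3987 + 2473\right) - 1513}{-335 + \frac{34901}{14}} = \frac{6460 - 1513}{\frac{30211}{14}} = 4947 \cdot \frac{14}{30211} = \frac{69258}{30211} \approx 2.2925$)
$\left(9526 + p{\left(-111,-103 \right)}\right) + t = \left(9526 - 103\right) + \frac{69258}{30211} = 9423 + \frac{69258}{30211} = \frac{284747511}{30211}$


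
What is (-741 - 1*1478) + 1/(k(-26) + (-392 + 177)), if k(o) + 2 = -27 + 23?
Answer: -490400/221 ≈ -2219.0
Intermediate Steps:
k(o) = -6 (k(o) = -2 + (-27 + 23) = -2 - 4 = -6)
(-741 - 1*1478) + 1/(k(-26) + (-392 + 177)) = (-741 - 1*1478) + 1/(-6 + (-392 + 177)) = (-741 - 1478) + 1/(-6 - 215) = -2219 + 1/(-221) = -2219 - 1/221 = -490400/221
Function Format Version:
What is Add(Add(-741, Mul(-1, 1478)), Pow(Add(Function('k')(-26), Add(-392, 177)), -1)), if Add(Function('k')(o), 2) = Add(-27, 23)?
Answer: Rational(-490400, 221) ≈ -2219.0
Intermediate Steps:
Function('k')(o) = -6 (Function('k')(o) = Add(-2, Add(-27, 23)) = Add(-2, -4) = -6)
Add(Add(-741, Mul(-1, 1478)), Pow(Add(Function('k')(-26), Add(-392, 177)), -1)) = Add(Add(-741, Mul(-1, 1478)), Pow(Add(-6, Add(-392, 177)), -1)) = Add(Add(-741, -1478), Pow(Add(-6, -215), -1)) = Add(-2219, Pow(-221, -1)) = Add(-2219, Rational(-1, 221)) = Rational(-490400, 221)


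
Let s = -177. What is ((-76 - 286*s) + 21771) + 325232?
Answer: 397549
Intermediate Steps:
((-76 - 286*s) + 21771) + 325232 = ((-76 - 286*(-177)) + 21771) + 325232 = ((-76 + 50622) + 21771) + 325232 = (50546 + 21771) + 325232 = 72317 + 325232 = 397549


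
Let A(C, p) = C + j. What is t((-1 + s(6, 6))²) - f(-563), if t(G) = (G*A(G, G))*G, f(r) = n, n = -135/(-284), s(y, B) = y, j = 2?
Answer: 4792365/284 ≈ 16875.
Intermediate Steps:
n = 135/284 (n = -135*(-1/284) = 135/284 ≈ 0.47535)
A(C, p) = 2 + C (A(C, p) = C + 2 = 2 + C)
f(r) = 135/284
t(G) = G²*(2 + G) (t(G) = (G*(2 + G))*G = G²*(2 + G))
t((-1 + s(6, 6))²) - f(-563) = ((-1 + 6)²)²*(2 + (-1 + 6)²) - 1*135/284 = (5²)²*(2 + 5²) - 135/284 = 25²*(2 + 25) - 135/284 = 625*27 - 135/284 = 16875 - 135/284 = 4792365/284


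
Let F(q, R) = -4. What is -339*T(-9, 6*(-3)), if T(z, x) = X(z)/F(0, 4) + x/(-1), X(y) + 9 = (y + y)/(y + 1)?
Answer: -106785/16 ≈ -6674.1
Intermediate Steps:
X(y) = -9 + 2*y/(1 + y) (X(y) = -9 + (y + y)/(y + 1) = -9 + (2*y)/(1 + y) = -9 + 2*y/(1 + y))
T(z, x) = -x - (-9 - 7*z)/(4*(1 + z)) (T(z, x) = ((-9 - 7*z)/(1 + z))/(-4) + x/(-1) = ((-9 - 7*z)/(1 + z))*(-¼) + x*(-1) = -(-9 - 7*z)/(4*(1 + z)) - x = -x - (-9 - 7*z)/(4*(1 + z)))
-339*T(-9, 6*(-3)) = -339*(9 + 7*(-9) - 4*6*(-3)*(1 - 9))/(4*(1 - 9)) = -339*(9 - 63 - 4*(-18)*(-8))/(4*(-8)) = -339*(-1)*(9 - 63 - 576)/(4*8) = -339*(-1)*(-630)/(4*8) = -339*315/16 = -106785/16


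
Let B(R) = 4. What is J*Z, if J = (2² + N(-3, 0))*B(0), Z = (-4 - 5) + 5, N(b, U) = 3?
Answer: -112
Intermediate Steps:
Z = -4 (Z = -9 + 5 = -4)
J = 28 (J = (2² + 3)*4 = (4 + 3)*4 = 7*4 = 28)
J*Z = 28*(-4) = -112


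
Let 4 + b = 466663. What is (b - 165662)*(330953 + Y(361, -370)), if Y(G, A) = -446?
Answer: 99481615479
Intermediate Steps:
b = 466659 (b = -4 + 466663 = 466659)
(b - 165662)*(330953 + Y(361, -370)) = (466659 - 165662)*(330953 - 446) = 300997*330507 = 99481615479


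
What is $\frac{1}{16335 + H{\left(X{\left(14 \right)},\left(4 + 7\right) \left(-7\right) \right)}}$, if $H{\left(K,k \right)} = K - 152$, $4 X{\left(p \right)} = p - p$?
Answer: $\frac{1}{16183} \approx 6.1793 \cdot 10^{-5}$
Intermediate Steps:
$X{\left(p \right)} = 0$ ($X{\left(p \right)} = \frac{p - p}{4} = \frac{1}{4} \cdot 0 = 0$)
$H{\left(K,k \right)} = -152 + K$ ($H{\left(K,k \right)} = K - 152 = -152 + K$)
$\frac{1}{16335 + H{\left(X{\left(14 \right)},\left(4 + 7\right) \left(-7\right) \right)}} = \frac{1}{16335 + \left(-152 + 0\right)} = \frac{1}{16335 - 152} = \frac{1}{16183}$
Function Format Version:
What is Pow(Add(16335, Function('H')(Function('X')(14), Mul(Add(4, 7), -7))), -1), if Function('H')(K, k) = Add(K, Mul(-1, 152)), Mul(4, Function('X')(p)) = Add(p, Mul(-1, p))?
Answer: Rational(1, 16183) ≈ 6.1793e-5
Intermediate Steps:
Function('X')(p) = 0 (Function('X')(p) = Mul(Rational(1, 4), Add(p, Mul(-1, p))) = Mul(Rational(1, 4), 0) = 0)
Function('H')(K, k) = Add(-152, K) (Function('H')(K, k) = Add(K, -152) = Add(-152, K))
Pow(Add(16335, Function('H')(Function('X')(14), Mul(Add(4, 7), -7))), -1) = Pow(Add(16335, Add(-152, 0)), -1) = Pow(Add(16335, -152), -1) = Pow(16183, -1) = Rational(1, 16183)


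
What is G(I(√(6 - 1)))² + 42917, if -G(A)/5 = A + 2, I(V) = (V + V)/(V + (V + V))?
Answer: 387853/9 ≈ 43095.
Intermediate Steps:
I(V) = ⅔ (I(V) = (2*V)/(V + 2*V) = (2*V)/((3*V)) = (2*V)*(1/(3*V)) = ⅔)
G(A) = -10 - 5*A (G(A) = -5*(A + 2) = -5*(2 + A) = -10 - 5*A)
G(I(√(6 - 1)))² + 42917 = (-10 - 5*⅔)² + 42917 = (-10 - 10/3)² + 42917 = (-40/3)² + 42917 = 1600/9 + 42917 = 387853/9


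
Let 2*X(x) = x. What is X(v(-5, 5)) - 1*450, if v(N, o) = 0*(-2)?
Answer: -450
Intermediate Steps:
v(N, o) = 0
X(x) = x/2
X(v(-5, 5)) - 1*450 = (1/2)*0 - 1*450 = 0 - 450 = -450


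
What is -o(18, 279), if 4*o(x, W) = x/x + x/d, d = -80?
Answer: -31/160 ≈ -0.19375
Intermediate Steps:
o(x, W) = ¼ - x/320 (o(x, W) = (x/x + x/(-80))/4 = (1 + x*(-1/80))/4 = (1 - x/80)/4 = ¼ - x/320)
-o(18, 279) = -(¼ - 1/320*18) = -(¼ - 9/160) = -1*31/160 = -31/160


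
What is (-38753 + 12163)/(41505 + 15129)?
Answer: -13295/28317 ≈ -0.46951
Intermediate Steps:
(-38753 + 12163)/(41505 + 15129) = -26590/56634 = -26590*1/56634 = -13295/28317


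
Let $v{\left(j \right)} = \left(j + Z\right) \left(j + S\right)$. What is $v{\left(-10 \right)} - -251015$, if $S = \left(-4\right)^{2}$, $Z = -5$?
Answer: $250925$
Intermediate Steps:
$S = 16$
$v{\left(j \right)} = \left(-5 + j\right) \left(16 + j\right)$ ($v{\left(j \right)} = \left(j - 5\right) \left(j + 16\right) = \left(-5 + j\right) \left(16 + j\right)$)
$v{\left(-10 \right)} - -251015 = \left(-80 + \left(-10\right)^{2} + 11 \left(-10\right)\right) - -251015 = \left(-80 + 100 - 110\right) + 251015 = -90 + 251015 = 250925$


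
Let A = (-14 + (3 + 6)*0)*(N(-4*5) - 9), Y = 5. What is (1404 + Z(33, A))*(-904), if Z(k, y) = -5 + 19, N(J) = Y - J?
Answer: -1281872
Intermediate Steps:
N(J) = 5 - J
A = -224 (A = (-14 + (3 + 6)*0)*((5 - (-4)*5) - 9) = (-14 + 9*0)*((5 - 1*(-20)) - 9) = (-14 + 0)*((5 + 20) - 9) = -14*(25 - 9) = -14*16 = -224)
Z(k, y) = 14
(1404 + Z(33, A))*(-904) = (1404 + 14)*(-904) = 1418*(-904) = -1281872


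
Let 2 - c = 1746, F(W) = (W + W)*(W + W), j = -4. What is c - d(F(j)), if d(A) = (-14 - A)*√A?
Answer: -1120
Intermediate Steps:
F(W) = 4*W² (F(W) = (2*W)*(2*W) = 4*W²)
c = -1744 (c = 2 - 1*1746 = 2 - 1746 = -1744)
d(A) = √A*(-14 - A)
c - d(F(j)) = -1744 - √(4*(-4)²)*(-14 - 4*(-4)²) = -1744 - √(4*16)*(-14 - 4*16) = -1744 - √64*(-14 - 1*64) = -1744 - 8*(-14 - 64) = -1744 - 8*(-78) = -1744 - 1*(-624) = -1744 + 624 = -1120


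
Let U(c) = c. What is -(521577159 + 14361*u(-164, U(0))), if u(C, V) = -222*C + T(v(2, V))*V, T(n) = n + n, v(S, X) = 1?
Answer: -1044432447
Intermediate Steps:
T(n) = 2*n
u(C, V) = -222*C + 2*V (u(C, V) = -222*C + (2*1)*V = -222*C + 2*V)
-(521577159 + 14361*u(-164, U(0))) = -14361/(1/(36319 + (-222*(-164) + 2*0))) = -14361/(1/(36319 + (36408 + 0))) = -14361/(1/(36319 + 36408)) = -14361/(1/72727) = -14361/1/72727 = -14361*72727 = -1044432447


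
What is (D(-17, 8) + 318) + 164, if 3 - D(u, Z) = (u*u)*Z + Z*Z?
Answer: -1891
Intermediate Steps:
D(u, Z) = 3 - Z**2 - Z*u**2 (D(u, Z) = 3 - ((u*u)*Z + Z*Z) = 3 - (u**2*Z + Z**2) = 3 - (Z*u**2 + Z**2) = 3 - (Z**2 + Z*u**2) = 3 + (-Z**2 - Z*u**2) = 3 - Z**2 - Z*u**2)
(D(-17, 8) + 318) + 164 = ((3 - 1*8**2 - 1*8*(-17)**2) + 318) + 164 = ((3 - 1*64 - 1*8*289) + 318) + 164 = ((3 - 64 - 2312) + 318) + 164 = (-2373 + 318) + 164 = -2055 + 164 = -1891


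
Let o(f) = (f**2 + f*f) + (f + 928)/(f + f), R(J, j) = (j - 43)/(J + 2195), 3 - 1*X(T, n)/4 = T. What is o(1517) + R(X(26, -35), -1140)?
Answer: 29366759686769/6380502 ≈ 4.6026e+6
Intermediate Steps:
X(T, n) = 12 - 4*T
R(J, j) = (-43 + j)/(2195 + J)
o(f) = 2*f**2 + (928 + f)/(2*f) (o(f) = (f**2 + f**2) + (928 + f)/((2*f)) = 2*f**2 + (928 + f)*(1/(2*f)) = 2*f**2 + (928 + f)/(2*f))
o(1517) + R(X(26, -35), -1140) = (1/2)*(928 + 1517 + 4*1517**3)/1517 + (-43 - 1140)/(2195 + (12 - 4*26)) = (1/2)*(1/1517)*(928 + 1517 + 4*3491055413) - 1183/(2195 + (12 - 104)) = (1/2)*(1/1517)*(928 + 1517 + 13964221652) - 1183/(2195 - 92) = (1/2)*(1/1517)*13964224097 - 1183/2103 = 13964224097/3034 + (1/2103)*(-1183) = 13964224097/3034 - 1183/2103 = 29366759686769/6380502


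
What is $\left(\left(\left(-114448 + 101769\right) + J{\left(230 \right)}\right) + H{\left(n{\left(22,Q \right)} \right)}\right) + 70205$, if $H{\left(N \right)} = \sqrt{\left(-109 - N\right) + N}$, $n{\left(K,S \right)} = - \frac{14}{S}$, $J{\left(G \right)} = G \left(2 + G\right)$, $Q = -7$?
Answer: $110886 + i \sqrt{109} \approx 1.1089 \cdot 10^{5} + 10.44 i$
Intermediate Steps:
$H{\left(N \right)} = i \sqrt{109}$ ($H{\left(N \right)} = \sqrt{-109} = i \sqrt{109}$)
$\left(\left(\left(-114448 + 101769\right) + J{\left(230 \right)}\right) + H{\left(n{\left(22,Q \right)} \right)}\right) + 70205 = \left(\left(\left(-114448 + 101769\right) + 230 \left(2 + 230\right)\right) + i \sqrt{109}\right) + 70205 = \left(\left(-12679 + 230 \cdot 232\right) + i \sqrt{109}\right) + 70205 = \left(\left(-12679 + 53360\right) + i \sqrt{109}\right) + 70205 = \left(40681 + i \sqrt{109}\right) + 70205 = 110886 + i \sqrt{109}$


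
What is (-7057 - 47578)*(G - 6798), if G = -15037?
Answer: 1192955225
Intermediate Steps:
(-7057 - 47578)*(G - 6798) = (-7057 - 47578)*(-15037 - 6798) = -54635*(-21835) = 1192955225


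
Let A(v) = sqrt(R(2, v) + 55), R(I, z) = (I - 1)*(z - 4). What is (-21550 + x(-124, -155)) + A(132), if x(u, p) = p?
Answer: -21705 + sqrt(183) ≈ -21691.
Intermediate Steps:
R(I, z) = (-1 + I)*(-4 + z)
A(v) = sqrt(51 + v) (A(v) = sqrt((4 - v - 4*2 + 2*v) + 55) = sqrt((4 - v - 8 + 2*v) + 55) = sqrt((-4 + v) + 55) = sqrt(51 + v))
(-21550 + x(-124, -155)) + A(132) = (-21550 - 155) + sqrt(51 + 132) = -21705 + sqrt(183)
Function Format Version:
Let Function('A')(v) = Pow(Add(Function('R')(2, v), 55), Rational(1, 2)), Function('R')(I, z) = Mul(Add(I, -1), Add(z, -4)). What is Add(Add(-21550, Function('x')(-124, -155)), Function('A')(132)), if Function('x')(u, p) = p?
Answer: Add(-21705, Pow(183, Rational(1, 2))) ≈ -21691.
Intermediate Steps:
Function('R')(I, z) = Mul(Add(-1, I), Add(-4, z))
Function('A')(v) = Pow(Add(51, v), Rational(1, 2)) (Function('A')(v) = Pow(Add(Add(4, Mul(-1, v), Mul(-4, 2), Mul(2, v)), 55), Rational(1, 2)) = Pow(Add(Add(4, Mul(-1, v), -8, Mul(2, v)), 55), Rational(1, 2)) = Pow(Add(Add(-4, v), 55), Rational(1, 2)) = Pow(Add(51, v), Rational(1, 2)))
Add(Add(-21550, Function('x')(-124, -155)), Function('A')(132)) = Add(Add(-21550, -155), Pow(Add(51, 132), Rational(1, 2))) = Add(-21705, Pow(183, Rational(1, 2)))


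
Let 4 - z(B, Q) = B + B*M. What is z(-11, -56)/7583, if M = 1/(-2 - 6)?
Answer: 109/60664 ≈ 0.0017968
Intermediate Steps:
M = -⅛ (M = 1/(-8) = -⅛ ≈ -0.12500)
z(B, Q) = 4 - 7*B/8 (z(B, Q) = 4 - (B + B*(-⅛)) = 4 - (B - B/8) = 4 - 7*B/8)
z(-11, -56)/7583 = (4 - 7/8*(-11))/7583 = (4 + 77/8)*(1/7583) = (109/8)*(1/7583) = 109/60664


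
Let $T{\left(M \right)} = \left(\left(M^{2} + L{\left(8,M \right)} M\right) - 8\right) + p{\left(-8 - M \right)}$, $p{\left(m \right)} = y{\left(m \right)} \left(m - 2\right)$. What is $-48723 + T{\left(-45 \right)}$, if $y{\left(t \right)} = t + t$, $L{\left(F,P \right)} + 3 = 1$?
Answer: $-44026$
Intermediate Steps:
$L{\left(F,P \right)} = -2$ ($L{\left(F,P \right)} = -3 + 1 = -2$)
$y{\left(t \right)} = 2 t$
$p{\left(m \right)} = 2 m \left(-2 + m\right)$ ($p{\left(m \right)} = 2 m \left(m - 2\right) = 2 m \left(-2 + m\right)$)
$T{\left(M \right)} = -8 + M^{2} - 2 M + 2 \left(-10 - M\right) \left(-8 - M\right)$ ($T{\left(M \right)} = \left(\left(M^{2} - 2 M\right) - 8\right) + 2 \left(-8 - M\right) \left(-2 - \left(8 + M\right)\right) = \left(-8 + M^{2} - 2 M\right) + 2 \left(-8 - M\right) \left(-10 - M\right) = \left(-8 + M^{2} - 2 M\right) + 2 \left(-10 - M\right) \left(-8 - M\right) = -8 + M^{2} - 2 M + 2 \left(-10 - M\right) \left(-8 - M\right)$)
$-48723 + T{\left(-45 \right)} = -48723 + \left(152 + 3 \left(-45\right)^{2} + 34 \left(-45\right)\right) = -48723 + \left(152 + 3 \cdot 2025 - 1530\right) = -48723 + \left(152 + 6075 - 1530\right) = -48723 + 4697 = -44026$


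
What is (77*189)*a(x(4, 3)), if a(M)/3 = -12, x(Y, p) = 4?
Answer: -523908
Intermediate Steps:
a(M) = -36 (a(M) = 3*(-12) = -36)
(77*189)*a(x(4, 3)) = (77*189)*(-36) = 14553*(-36) = -523908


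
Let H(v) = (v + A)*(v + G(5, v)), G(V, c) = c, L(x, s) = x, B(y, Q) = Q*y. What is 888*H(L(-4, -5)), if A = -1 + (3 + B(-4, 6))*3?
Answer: 483072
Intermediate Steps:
A = -64 (A = -1 + (3 + 6*(-4))*3 = -1 + (3 - 24)*3 = -1 - 21*3 = -1 - 63 = -64)
H(v) = 2*v*(-64 + v) (H(v) = (v - 64)*(v + v) = (-64 + v)*(2*v) = 2*v*(-64 + v))
888*H(L(-4, -5)) = 888*(2*(-4)*(-64 - 4)) = 888*(2*(-4)*(-68)) = 888*544 = 483072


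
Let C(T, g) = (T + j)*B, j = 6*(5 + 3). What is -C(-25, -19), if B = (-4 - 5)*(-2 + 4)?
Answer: 414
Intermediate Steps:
B = -18 (B = -9*2 = -18)
j = 48 (j = 6*8 = 48)
C(T, g) = -864 - 18*T (C(T, g) = (T + 48)*(-18) = (48 + T)*(-18) = -864 - 18*T)
-C(-25, -19) = -(-864 - 18*(-25)) = -(-864 + 450) = -1*(-414) = 414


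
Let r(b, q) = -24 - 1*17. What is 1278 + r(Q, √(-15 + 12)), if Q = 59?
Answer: 1237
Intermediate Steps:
r(b, q) = -41 (r(b, q) = -24 - 17 = -41)
1278 + r(Q, √(-15 + 12)) = 1278 - 41 = 1237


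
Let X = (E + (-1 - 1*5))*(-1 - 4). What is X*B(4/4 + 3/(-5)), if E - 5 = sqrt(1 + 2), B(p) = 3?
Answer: 15 - 15*sqrt(3) ≈ -10.981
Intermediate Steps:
E = 5 + sqrt(3) (E = 5 + sqrt(1 + 2) = 5 + sqrt(3) ≈ 6.7320)
X = 5 - 5*sqrt(3) (X = ((5 + sqrt(3)) + (-1 - 1*5))*(-1 - 4) = ((5 + sqrt(3)) + (-1 - 5))*(-5) = ((5 + sqrt(3)) - 6)*(-5) = (-1 + sqrt(3))*(-5) = 5 - 5*sqrt(3) ≈ -3.6603)
X*B(4/4 + 3/(-5)) = (5 - 5*sqrt(3))*3 = 15 - 15*sqrt(3)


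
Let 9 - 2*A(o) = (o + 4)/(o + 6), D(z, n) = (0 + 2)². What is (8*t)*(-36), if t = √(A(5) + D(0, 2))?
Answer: -288*√979/11 ≈ -819.20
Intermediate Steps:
D(z, n) = 4 (D(z, n) = 2² = 4)
A(o) = 9/2 - (4 + o)/(2*(6 + o)) (A(o) = 9/2 - (o + 4)/(2*(o + 6)) = 9/2 - (4 + o)/(2*(6 + o)))
t = √979/11 (t = √((25 + 4*5)/(6 + 5) + 4) = √((25 + 20)/11 + 4) = √((1/11)*45 + 4) = √(45/11 + 4) = √(89/11) = √979/11 ≈ 2.8445)
(8*t)*(-36) = (8*(√979/11))*(-36) = (8*√979/11)*(-36) = -288*√979/11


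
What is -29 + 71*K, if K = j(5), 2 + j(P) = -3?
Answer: -384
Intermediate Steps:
j(P) = -5 (j(P) = -2 - 3 = -5)
K = -5
-29 + 71*K = -29 + 71*(-5) = -29 - 355 = -384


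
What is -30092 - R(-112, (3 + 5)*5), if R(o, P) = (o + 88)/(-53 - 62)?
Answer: -3460604/115 ≈ -30092.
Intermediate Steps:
R(o, P) = -88/115 - o/115 (R(o, P) = (88 + o)/(-115) = (88 + o)*(-1/115) = -88/115 - o/115)
-30092 - R(-112, (3 + 5)*5) = -30092 - (-88/115 - 1/115*(-112)) = -30092 - (-88/115 + 112/115) = -30092 - 1*24/115 = -30092 - 24/115 = -3460604/115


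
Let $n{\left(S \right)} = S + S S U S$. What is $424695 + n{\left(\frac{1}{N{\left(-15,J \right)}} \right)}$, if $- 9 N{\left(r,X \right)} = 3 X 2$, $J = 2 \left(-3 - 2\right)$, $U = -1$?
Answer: $\frac{3397561173}{8000} \approx 4.247 \cdot 10^{5}$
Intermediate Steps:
$J = -10$ ($J = 2 \left(-5\right) = -10$)
$N{\left(r,X \right)} = - \frac{2 X}{3}$ ($N{\left(r,X \right)} = - \frac{3 X 2}{9} = - \frac{6 X}{9} = - \frac{2 X}{3}$)
$n{\left(S \right)} = S - S^{3}$ ($n{\left(S \right)} = S + S S \left(-1\right) S = S + S - S S = S + S \left(- S^{2}\right) = S - S^{3}$)
$424695 + n{\left(\frac{1}{N{\left(-15,J \right)}} \right)} = 424695 + \left(\frac{1}{\left(- \frac{2}{3}\right) \left(-10\right)} - \left(\frac{1}{\left(- \frac{2}{3}\right) \left(-10\right)}\right)^{3}\right) = 424695 + \left(\frac{1}{\frac{20}{3}} - \left(\frac{1}{\frac{20}{3}}\right)^{3}\right) = 424695 + \left(\frac{3}{20} - \left(\frac{3}{20}\right)^{3}\right) = 424695 + \left(\frac{3}{20} - \frac{27}{8000}\right) = 424695 + \frac{1173}{8000} = \frac{3397561173}{8000}$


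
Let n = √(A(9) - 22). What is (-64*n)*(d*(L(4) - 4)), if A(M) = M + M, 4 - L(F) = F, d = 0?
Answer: 0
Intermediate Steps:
L(F) = 4 - F
A(M) = 2*M
n = 2*I (n = √(2*9 - 22) = √(18 - 22) = √(-4) = 2*I ≈ 2.0*I)
(-64*n)*(d*(L(4) - 4)) = (-128*I)*(0*((4 - 1*4) - 4)) = (-128*I)*(0*((4 - 4) - 4)) = (-128*I)*(0*(0 - 4)) = (-128*I)*(0*(-4)) = -128*I*0 = 0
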